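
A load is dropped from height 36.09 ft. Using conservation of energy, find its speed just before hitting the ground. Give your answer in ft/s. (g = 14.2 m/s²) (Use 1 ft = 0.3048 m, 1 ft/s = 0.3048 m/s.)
Convert to SI: h = 11.0002 m
mgh = ½mv² ⇒ v = √(2gh) = √(2·14.2·11.0002) = 17.675 m/s = 57.99 ft/s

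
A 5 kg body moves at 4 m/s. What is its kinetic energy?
KE = ½mv² = ½(5)(4)² = 40.0 J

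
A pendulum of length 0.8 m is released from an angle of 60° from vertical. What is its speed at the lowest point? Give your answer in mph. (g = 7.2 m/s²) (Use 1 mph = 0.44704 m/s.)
h = L(1 − cosθ) = 0.8(1 − cos60°) = 0.4 m
v = √(2gh) = √(2·7.2·0.4) = 2.4 m/s = 5.369 mph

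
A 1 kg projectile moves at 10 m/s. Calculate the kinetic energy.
KE = ½mv² = ½(1)(10)² = 50.0 J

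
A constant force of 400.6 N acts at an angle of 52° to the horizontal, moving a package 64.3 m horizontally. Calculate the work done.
W = F·d·cosθ = (400.6)(64.3)cos(52°) = 15860 J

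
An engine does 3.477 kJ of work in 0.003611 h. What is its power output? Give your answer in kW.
Convert to SI: W = 3477.0 J, t = 12.9996 s
P = W/t = 3477.0/12.9996 = 267.47 W = 0.2675 kW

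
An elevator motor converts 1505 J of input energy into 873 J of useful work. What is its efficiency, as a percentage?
η = W_out/W_in = 873/1505 = 58.01%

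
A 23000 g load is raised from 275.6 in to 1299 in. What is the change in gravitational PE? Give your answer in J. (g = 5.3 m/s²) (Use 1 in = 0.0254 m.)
Convert to SI: m = 23.0 kg, Δh = 25.9944 m
ΔPE = mgΔh = (23.0)(5.3)(25.9944) = 3169 J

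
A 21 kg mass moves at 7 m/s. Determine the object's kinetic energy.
KE = ½mv² = ½(21)(7)² = 514.5 J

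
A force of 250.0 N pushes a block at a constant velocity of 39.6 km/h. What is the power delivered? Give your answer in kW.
Convert to SI: F = 250.0 N, v = 11.0 m/s
P = Fv = (250.0)(11.0) = 2750.0 W = 2.75 kW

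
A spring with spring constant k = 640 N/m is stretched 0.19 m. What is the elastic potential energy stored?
PE = ½kx² = ½(640)(0.19)² = 11.55 J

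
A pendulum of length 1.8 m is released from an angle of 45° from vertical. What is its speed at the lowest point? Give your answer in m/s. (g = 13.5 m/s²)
h = L(1 − cosθ) = 1.8(1 − cos45°) = 0.527208 m
v = √(2gh) = √(2·13.5·0.527208) = 3.773 m/s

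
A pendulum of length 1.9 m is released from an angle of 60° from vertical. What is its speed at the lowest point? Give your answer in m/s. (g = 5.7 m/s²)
h = L(1 − cosθ) = 1.9(1 − cos60°) = 0.95 m
v = √(2gh) = √(2·5.7·0.95) = 3.291 m/s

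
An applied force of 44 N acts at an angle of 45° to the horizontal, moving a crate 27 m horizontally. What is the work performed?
W = F·d·cosθ = (44)(27)cos(45°) = 840.0 J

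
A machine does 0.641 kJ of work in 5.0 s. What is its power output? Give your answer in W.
Convert to SI: W = 641.0 J, t = 5.0 s
P = W/t = 641.0/5.0 = 128.2 W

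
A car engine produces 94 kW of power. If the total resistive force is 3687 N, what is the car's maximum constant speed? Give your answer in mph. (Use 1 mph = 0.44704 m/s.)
P = Fv ⇒ v = P/F = 94000 W/3687.0 N = 25.495 m/s = 57.03 mph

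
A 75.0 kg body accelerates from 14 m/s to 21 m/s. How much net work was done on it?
W = ΔKE = ½m(v₂² − v₁²) = ½(75.0)(21² − 14²) = 9187.5 J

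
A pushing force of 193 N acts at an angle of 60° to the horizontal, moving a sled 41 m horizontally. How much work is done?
W = F·d·cosθ = (193)(41)cos(60°) = 3957 J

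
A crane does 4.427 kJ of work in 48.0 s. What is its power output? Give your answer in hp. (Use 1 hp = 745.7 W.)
Convert to SI: W = 4427.0 J, t = 48.0 s
P = W/t = 4427.0/48.0 = 92.2292 W = 0.1237 hp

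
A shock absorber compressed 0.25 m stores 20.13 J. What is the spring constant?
k = 2·PE/x² = 2·20.13/(0.25)² = 644.2 N/m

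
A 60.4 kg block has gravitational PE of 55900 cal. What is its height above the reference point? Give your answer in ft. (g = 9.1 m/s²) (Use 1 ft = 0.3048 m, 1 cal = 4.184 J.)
Convert to SI: m = 60.4 kg, PE = 233886 J
h = PE/(mg) = 233886/(60.4·9.1) = 425.525 m = 1396 ft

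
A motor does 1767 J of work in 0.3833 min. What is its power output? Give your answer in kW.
Convert to SI: W = 1767.0 J, t = 22.998 s
P = W/t = 1767.0/22.998 = 76.8328 W = 0.07683 kW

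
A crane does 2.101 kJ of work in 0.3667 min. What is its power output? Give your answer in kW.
Convert to SI: W = 2101.0 J, t = 22.002 s
P = W/t = 2101.0/22.002 = 95.4913 W = 0.09549 kW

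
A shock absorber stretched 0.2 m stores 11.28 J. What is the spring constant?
k = 2·PE/x² = 2·11.28/(0.2)² = 564.0 N/m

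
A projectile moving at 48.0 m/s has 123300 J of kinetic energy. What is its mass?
m = 2·KE/v² = 2·123300/(48.0)² = 107.0 kg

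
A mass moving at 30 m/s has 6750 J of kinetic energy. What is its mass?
m = 2·KE/v² = 2·6750/(30)² = 15.0 kg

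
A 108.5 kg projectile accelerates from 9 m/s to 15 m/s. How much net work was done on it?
W = ΔKE = ½m(v₂² − v₁²) = ½(108.5)(15² − 9²) = 7812.0 J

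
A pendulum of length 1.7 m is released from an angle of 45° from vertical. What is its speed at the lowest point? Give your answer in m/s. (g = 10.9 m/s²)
h = L(1 − cosθ) = 1.7(1 − cos45°) = 0.497918 m
v = √(2gh) = √(2·10.9·0.497918) = 3.295 m/s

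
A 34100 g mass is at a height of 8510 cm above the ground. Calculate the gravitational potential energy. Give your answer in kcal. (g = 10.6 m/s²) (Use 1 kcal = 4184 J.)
Convert to SI: m = 34.1 kg, h = 85.1 m
PE = mgh = (34.1)(10.6)(85.1) = 30760.2 J = 7.352 kcal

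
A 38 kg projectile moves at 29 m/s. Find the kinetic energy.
KE = ½mv² = ½(38)(29)² = 15979.0 J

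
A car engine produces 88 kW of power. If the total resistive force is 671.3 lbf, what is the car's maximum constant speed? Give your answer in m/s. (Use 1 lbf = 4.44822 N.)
Convert to SI: F = 2986.09 N
P = Fv ⇒ v = P/F = 88000 W/2986.09 N = 29.47 m/s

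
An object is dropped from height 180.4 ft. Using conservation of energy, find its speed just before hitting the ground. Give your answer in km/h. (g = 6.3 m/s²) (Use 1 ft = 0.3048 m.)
Convert to SI: h = 54.9859 m
mgh = ½mv² ⇒ v = √(2gh) = √(2·6.3·54.9859) = 26.3215 m/s = 94.76 km/h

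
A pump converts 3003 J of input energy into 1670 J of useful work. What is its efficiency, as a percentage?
η = W_out/W_in = 1670/3003 = 55.61%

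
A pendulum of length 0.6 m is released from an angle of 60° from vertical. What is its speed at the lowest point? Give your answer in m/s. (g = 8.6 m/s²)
h = L(1 − cosθ) = 0.6(1 − cos60°) = 0.3 m
v = √(2gh) = √(2·8.6·0.3) = 2.272 m/s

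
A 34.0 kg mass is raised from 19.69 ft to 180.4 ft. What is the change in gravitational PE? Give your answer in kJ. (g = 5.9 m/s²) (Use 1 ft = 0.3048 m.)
Convert to SI: m = 34.0 kg, Δh = 48.9844 m
ΔPE = mgΔh = (34.0)(5.9)(48.9844) = 9826.27 J = 9.826 kJ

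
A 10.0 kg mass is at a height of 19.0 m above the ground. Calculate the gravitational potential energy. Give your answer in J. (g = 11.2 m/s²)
PE = mgh = (10.0)(11.2)(19.0) = 2128 J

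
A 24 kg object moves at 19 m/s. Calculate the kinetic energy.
KE = ½mv² = ½(24)(19)² = 4332.0 J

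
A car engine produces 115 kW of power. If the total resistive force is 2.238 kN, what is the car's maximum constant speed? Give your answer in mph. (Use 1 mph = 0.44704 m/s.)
Convert to SI: F = 2238.0 N
P = Fv ⇒ v = P/F = 115000 W/2238.0 N = 51.3852 m/s = 114.9 mph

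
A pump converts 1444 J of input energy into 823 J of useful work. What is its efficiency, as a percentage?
η = W_out/W_in = 823/1444 = 56.99%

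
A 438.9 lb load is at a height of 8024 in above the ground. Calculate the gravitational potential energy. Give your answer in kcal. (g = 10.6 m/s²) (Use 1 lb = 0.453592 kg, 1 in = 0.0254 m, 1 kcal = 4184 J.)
Convert to SI: m = 199.082 kg, h = 203.81 m
PE = mgh = (199.082)(10.6)(203.81) = 430092 J = 102.8 kcal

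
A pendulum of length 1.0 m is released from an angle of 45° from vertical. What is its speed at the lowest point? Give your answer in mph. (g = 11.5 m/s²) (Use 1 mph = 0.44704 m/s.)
h = L(1 − cosθ) = 1.0(1 − cos45°) = 0.292893 m
v = √(2gh) = √(2·11.5·0.292893) = 2.59549 m/s = 5.806 mph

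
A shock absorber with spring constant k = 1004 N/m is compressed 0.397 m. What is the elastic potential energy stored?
PE = ½kx² = ½(1004)(0.397)² = 79.12 J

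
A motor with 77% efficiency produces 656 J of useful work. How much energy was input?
W_in = W_out/η = 656/0.77 = 851.9 J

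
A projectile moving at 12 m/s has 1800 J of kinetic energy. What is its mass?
m = 2·KE/v² = 2·1800/(12)² = 25.0 kg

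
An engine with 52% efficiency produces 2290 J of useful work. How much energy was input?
W_in = W_out/η = 2290/0.52 = 4404 J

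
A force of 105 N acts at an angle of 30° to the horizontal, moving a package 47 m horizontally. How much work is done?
W = F·d·cosθ = (105)(47)cos(30°) = 4274 J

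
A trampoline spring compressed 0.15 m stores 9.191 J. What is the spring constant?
k = 2·PE/x² = 2·9.191/(0.15)² = 817.0 N/m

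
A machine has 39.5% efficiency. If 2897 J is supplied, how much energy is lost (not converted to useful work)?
W_lost = W_in(1 − η) = 2897·(1 − 0.395) = 1753 J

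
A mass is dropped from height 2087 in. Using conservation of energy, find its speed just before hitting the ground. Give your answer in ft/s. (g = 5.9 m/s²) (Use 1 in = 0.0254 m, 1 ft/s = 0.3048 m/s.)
Convert to SI: h = 53.0098 m
mgh = ½mv² ⇒ v = √(2gh) = √(2·5.9·53.0098) = 25.0103 m/s = 82.05 ft/s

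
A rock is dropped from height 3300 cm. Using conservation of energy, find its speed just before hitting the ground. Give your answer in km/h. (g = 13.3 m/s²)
Convert to SI: h = 33.0 m
mgh = ½mv² ⇒ v = √(2gh) = √(2·13.3·33.0) = 29.6277 m/s = 106.7 km/h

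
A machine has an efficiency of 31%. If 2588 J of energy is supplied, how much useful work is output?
W_out = η·W_in = 0.31·2588 = 802.28 J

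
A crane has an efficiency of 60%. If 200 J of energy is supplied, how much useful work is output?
W_out = η·W_in = 0.6·200 = 120.0 J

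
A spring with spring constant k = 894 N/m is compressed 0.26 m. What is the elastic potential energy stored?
PE = ½kx² = ½(894)(0.26)² = 30.22 J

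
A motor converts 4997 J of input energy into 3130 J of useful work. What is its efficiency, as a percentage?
η = W_out/W_in = 3130/4997 = 62.64%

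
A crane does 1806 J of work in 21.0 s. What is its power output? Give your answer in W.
P = W/t = 1806.0/21.0 = 86.0 W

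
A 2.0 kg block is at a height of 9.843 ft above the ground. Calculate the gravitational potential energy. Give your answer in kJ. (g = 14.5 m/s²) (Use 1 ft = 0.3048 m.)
Convert to SI: m = 2.0 kg, h = 3.00015 m
PE = mgh = (2.0)(14.5)(3.00015) = 87.0042 J = 0.087 kJ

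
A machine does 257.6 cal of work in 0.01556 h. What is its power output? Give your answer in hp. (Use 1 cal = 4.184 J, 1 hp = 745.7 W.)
Convert to SI: W = 1077.8 J, t = 56.016 s
P = W/t = 1077.8/56.016 = 19.2409 W = 0.0258 hp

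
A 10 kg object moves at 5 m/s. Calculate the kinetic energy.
KE = ½mv² = ½(10)(5)² = 125.0 J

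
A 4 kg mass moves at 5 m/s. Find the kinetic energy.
KE = ½mv² = ½(4)(5)² = 50.0 J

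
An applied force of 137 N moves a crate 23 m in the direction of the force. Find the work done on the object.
W = F·d = (137)(23) = 3151 J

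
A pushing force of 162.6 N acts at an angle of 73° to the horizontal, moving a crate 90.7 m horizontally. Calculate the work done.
W = F·d·cosθ = (162.6)(90.7)cos(73°) = 4312 J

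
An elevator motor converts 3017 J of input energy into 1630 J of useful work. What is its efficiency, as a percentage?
η = W_out/W_in = 1630/3017 = 54.03%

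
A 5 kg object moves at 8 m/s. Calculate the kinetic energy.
KE = ½mv² = ½(5)(8)² = 160.0 J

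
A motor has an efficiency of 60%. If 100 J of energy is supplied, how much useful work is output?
W_out = η·W_in = 0.6·100 = 60.0 J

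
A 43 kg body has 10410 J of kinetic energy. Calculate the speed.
v = √(2·KE/m) = √(2·10410/43) = 22.0 m/s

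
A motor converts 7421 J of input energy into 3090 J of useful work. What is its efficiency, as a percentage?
η = W_out/W_in = 3090/7421 = 41.64%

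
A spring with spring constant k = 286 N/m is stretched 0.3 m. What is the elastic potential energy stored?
PE = ½kx² = ½(286)(0.3)² = 12.87 J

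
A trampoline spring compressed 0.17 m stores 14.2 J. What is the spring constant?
k = 2·PE/x² = 2·14.2/(0.17)² = 982.7 N/m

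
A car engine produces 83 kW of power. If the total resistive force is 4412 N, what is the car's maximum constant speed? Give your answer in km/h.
P = Fv ⇒ v = P/F = 83000 W/4412.0 N = 18.8123 m/s = 67.72 km/h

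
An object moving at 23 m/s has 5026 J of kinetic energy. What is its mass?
m = 2·KE/v² = 2·5026/(23)² = 19.0 kg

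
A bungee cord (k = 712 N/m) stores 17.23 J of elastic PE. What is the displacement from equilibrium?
x = √(2·PE/k) = √(2·17.23/712) = 0.22 m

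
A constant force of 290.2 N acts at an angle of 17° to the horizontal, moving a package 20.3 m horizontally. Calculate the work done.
W = F·d·cosθ = (290.2)(20.3)cos(17°) = 5634 J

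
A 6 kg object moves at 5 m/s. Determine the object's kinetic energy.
KE = ½mv² = ½(6)(5)² = 75.0 J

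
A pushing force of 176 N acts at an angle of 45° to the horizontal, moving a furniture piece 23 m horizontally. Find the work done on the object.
W = F·d·cosθ = (176)(23)cos(45°) = 2862 J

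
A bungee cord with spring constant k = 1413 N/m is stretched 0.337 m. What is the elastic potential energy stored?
PE = ½kx² = ½(1413)(0.337)² = 80.24 J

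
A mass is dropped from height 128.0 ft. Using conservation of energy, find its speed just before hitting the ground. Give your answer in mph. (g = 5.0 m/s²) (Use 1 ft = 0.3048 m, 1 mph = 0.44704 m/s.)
Convert to SI: h = 39.0144 m
mgh = ½mv² ⇒ v = √(2gh) = √(2·5.0·39.0144) = 19.7521 m/s = 44.18 mph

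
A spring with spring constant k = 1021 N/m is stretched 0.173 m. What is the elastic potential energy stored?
PE = ½kx² = ½(1021)(0.173)² = 15.28 J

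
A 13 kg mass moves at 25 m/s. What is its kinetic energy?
KE = ½mv² = ½(13)(25)² = 4062.5 J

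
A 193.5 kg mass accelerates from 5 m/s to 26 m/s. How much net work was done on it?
W = ΔKE = ½m(v₂² − v₁²) = ½(193.5)(26² − 5²) = 62984.25 J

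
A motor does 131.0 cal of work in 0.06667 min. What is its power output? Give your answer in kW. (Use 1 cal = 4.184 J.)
Convert to SI: W = 548.104 J, t = 4.0002 s
P = W/t = 548.104/4.0002 = 137.019 W = 0.137 kW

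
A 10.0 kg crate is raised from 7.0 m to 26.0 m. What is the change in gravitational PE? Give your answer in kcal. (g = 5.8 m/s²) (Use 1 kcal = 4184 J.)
ΔPE = mgΔh = (10.0)(5.8)(19.0) = 1102.0 J = 0.2634 kcal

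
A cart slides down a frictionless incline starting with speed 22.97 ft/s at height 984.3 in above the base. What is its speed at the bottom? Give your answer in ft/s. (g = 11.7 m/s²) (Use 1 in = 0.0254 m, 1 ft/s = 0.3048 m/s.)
Convert to SI: v₀ = 7.00126 m/s, h = 25.0012 m
½mv₀² + mgh = ½mv² ⇒ v = √(v₀² + 2gh) = √(7.00126² + 2·11.7·25.0012) = 25.1803 m/s = 82.61 ft/s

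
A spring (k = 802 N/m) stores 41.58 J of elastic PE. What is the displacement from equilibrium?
x = √(2·PE/k) = √(2·41.58/802) = 0.322 m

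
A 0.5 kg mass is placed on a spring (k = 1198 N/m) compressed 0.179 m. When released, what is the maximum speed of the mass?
½kx² = ½mv² ⇒ v = x√(k/m) = (0.179)√(1198/0.5) = 8.762 m/s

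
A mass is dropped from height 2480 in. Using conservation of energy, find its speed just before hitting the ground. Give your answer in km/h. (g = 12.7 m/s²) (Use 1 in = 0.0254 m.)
Convert to SI: h = 62.992 m
mgh = ½mv² ⇒ v = √(2gh) = √(2·12.7·62.992) = 40.0 m/s = 144.0 km/h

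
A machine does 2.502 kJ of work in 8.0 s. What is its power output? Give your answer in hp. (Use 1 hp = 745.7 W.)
Convert to SI: W = 2502.0 J, t = 8.0 s
P = W/t = 2502.0/8.0 = 312.75 W = 0.4194 hp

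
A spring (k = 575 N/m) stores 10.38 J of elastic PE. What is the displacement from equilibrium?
x = √(2·PE/k) = √(2·10.38/575) = 0.19 m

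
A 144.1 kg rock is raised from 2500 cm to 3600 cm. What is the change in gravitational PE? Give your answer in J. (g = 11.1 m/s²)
Convert to SI: m = 144.1 kg, Δh = 11.0 m
ΔPE = mgΔh = (144.1)(11.1)(11.0) = 17590 J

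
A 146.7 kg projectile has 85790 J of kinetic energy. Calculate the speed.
v = √(2·KE/m) = √(2·85790/146.7) = 34.2 m/s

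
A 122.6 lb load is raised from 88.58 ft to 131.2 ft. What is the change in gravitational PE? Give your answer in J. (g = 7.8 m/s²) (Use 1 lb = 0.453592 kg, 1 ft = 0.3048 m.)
Convert to SI: m = 55.6104 kg, Δh = 12.9906 m
ΔPE = mgΔh = (55.6104)(7.8)(12.9906) = 5635 J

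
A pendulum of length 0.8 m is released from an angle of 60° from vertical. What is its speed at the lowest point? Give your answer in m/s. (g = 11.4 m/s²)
h = L(1 − cosθ) = 0.8(1 − cos60°) = 0.4 m
v = √(2gh) = √(2·11.4·0.4) = 3.02 m/s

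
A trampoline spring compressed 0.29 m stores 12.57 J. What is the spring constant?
k = 2·PE/x² = 2·12.57/(0.29)² = 298.9 N/m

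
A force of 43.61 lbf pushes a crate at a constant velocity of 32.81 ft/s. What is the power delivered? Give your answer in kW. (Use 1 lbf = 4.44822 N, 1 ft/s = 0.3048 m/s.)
Convert to SI: F = 193.987 N, v = 10.0005 m/s
P = Fv = (193.987)(10.0005) = 1939.96 W = 1.94 kW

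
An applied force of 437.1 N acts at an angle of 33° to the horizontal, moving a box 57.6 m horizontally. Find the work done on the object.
W = F·d·cosθ = (437.1)(57.6)cos(33°) = 21120 J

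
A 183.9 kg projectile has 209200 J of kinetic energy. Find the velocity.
v = √(2·KE/m) = √(2·209200/183.9) = 47.7 m/s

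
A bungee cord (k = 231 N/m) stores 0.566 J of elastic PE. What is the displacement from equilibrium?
x = √(2·PE/k) = √(2·0.566/231) = 0.07 m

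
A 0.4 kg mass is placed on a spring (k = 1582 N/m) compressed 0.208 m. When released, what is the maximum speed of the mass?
½kx² = ½mv² ⇒ v = x√(k/m) = (0.208)√(1582/0.4) = 13.08 m/s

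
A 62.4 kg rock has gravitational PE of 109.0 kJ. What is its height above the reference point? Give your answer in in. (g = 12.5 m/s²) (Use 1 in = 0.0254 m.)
Convert to SI: m = 62.4 kg, PE = 109000 J
h = PE/(mg) = 109000/(62.4·12.5) = 139.744 m = 5502 in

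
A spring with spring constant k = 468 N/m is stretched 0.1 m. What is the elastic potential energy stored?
PE = ½kx² = ½(468)(0.1)² = 2.34 J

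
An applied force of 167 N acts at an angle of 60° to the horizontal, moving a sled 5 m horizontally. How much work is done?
W = F·d·cosθ = (167)(5)cos(60°) = 417.5 J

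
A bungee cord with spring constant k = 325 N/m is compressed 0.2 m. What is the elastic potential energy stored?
PE = ½kx² = ½(325)(0.2)² = 6.5 J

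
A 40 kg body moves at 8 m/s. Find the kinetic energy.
KE = ½mv² = ½(40)(8)² = 1280.0 J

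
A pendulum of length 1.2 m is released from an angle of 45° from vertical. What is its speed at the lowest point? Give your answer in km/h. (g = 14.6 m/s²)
h = L(1 − cosθ) = 1.2(1 − cos45°) = 0.351472 m
v = √(2gh) = √(2·14.6·0.351472) = 3.20359 m/s = 11.53 km/h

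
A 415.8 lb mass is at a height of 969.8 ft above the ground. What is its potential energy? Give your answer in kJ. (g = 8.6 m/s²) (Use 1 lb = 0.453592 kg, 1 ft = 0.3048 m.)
Convert to SI: m = 188.604 kg, h = 295.595 m
PE = mgh = (188.604)(8.6)(295.595) = 479452 J = 479.5 kJ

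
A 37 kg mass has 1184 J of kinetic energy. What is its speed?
v = √(2·KE/m) = √(2·1184/37) = 8.0 m/s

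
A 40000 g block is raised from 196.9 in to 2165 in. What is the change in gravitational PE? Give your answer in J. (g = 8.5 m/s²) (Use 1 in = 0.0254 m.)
Convert to SI: m = 40.0 kg, Δh = 49.9897 m
ΔPE = mgΔh = (40.0)(8.5)(49.9897) = 17000 J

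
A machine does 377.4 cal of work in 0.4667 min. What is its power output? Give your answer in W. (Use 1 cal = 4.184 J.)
Convert to SI: W = 1579.04 J, t = 28.002 s
P = W/t = 1579.04/28.002 = 56.39 W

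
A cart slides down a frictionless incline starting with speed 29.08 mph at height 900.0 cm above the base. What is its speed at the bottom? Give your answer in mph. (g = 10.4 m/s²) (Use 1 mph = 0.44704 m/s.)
Convert to SI: v₀ = 12.9999 m/s, h = 9.0 m
½mv₀² + mgh = ½mv² ⇒ v = √(v₀² + 2gh) = √(12.9999² + 2·10.4·9.0) = 18.8732 m/s = 42.22 mph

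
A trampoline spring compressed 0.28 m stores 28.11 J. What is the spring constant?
k = 2·PE/x² = 2·28.11/(0.28)² = 717.1 N/m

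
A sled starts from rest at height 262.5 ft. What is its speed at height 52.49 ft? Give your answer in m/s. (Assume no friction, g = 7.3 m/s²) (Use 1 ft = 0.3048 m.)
Convert to SI: h₁−h₂ = 64.011 m
mgh₁ = mgh₂ + ½mv² ⇒ v = √(2g(h₁−h₂)) = √(2·7.3·64.011) = 30.57 m/s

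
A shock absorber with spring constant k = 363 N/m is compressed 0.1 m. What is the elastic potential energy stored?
PE = ½kx² = ½(363)(0.1)² = 1.815 J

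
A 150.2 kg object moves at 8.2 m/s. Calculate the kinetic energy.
KE = ½mv² = ½(150.2)(8.2)² = 5050 J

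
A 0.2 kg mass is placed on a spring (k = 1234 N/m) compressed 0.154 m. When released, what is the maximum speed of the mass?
½kx² = ½mv² ⇒ v = x√(k/m) = (0.154)√(1234/0.2) = 12.1 m/s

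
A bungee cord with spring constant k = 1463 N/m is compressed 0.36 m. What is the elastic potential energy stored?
PE = ½kx² = ½(1463)(0.36)² = 94.8 J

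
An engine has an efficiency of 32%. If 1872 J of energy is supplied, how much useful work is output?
W_out = η·W_in = 0.32·1872 = 599.04 J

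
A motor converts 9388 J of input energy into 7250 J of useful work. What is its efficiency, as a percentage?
η = W_out/W_in = 7250/9388 = 77.23%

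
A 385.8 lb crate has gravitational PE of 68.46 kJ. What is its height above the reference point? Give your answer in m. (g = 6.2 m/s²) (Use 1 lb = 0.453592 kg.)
Convert to SI: m = 174.996 kg, PE = 68460.0 J
h = PE/(mg) = 68460.0/(174.996·6.2) = 63.1 m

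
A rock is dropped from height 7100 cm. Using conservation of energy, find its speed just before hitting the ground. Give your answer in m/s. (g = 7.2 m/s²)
Convert to SI: h = 71.0 m
mgh = ½mv² ⇒ v = √(2gh) = √(2·7.2·71.0) = 31.97 m/s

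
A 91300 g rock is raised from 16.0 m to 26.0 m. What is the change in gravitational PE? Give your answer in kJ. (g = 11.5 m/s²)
Convert to SI: m = 91.3 kg, Δh = 10.0 m
ΔPE = mgΔh = (91.3)(11.5)(10.0) = 10499.5 J = 10.5 kJ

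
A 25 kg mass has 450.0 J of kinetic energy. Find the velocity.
v = √(2·KE/m) = √(2·450.0/25) = 6.0 m/s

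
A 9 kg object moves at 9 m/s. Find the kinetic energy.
KE = ½mv² = ½(9)(9)² = 364.5 J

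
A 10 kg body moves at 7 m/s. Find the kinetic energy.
KE = ½mv² = ½(10)(7)² = 245.0 J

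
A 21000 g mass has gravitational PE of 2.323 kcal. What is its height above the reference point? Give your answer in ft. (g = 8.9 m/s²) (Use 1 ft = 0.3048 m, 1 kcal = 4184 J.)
Convert to SI: m = 21.0 kg, PE = 9719.43 J
h = PE/(mg) = 9719.43/(21.0·8.9) = 52.0034 m = 170.6 ft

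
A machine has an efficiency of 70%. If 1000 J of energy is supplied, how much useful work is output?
W_out = η·W_in = 0.7·1000 = 700.0 J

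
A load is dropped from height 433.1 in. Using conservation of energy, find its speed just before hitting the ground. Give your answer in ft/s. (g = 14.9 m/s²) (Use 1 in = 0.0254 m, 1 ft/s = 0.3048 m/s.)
Convert to SI: h = 11.0007 m
mgh = ½mv² ⇒ v = √(2gh) = √(2·14.9·11.0007) = 18.1059 m/s = 59.4 ft/s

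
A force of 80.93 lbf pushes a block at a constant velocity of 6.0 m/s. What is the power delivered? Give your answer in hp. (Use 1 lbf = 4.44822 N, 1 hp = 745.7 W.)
Convert to SI: F = 359.994 N, v = 6.0 m/s
P = Fv = (359.994)(6.0) = 2159.97 W = 2.897 hp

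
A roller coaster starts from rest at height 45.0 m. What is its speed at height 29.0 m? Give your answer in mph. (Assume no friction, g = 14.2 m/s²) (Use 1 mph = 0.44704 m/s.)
mgh₁ = mgh₂ + ½mv² ⇒ v = √(2g(h₁−h₂)) = √(2·14.2·16.0) = 21.3167 m/s = 47.68 mph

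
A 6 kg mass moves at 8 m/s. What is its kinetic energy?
KE = ½mv² = ½(6)(8)² = 192.0 J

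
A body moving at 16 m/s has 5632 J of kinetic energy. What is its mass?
m = 2·KE/v² = 2·5632/(16)² = 44.0 kg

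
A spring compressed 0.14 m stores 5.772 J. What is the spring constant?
k = 2·PE/x² = 2·5.772/(0.14)² = 589.0 N/m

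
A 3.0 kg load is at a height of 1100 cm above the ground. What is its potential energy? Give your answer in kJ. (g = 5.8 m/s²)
Convert to SI: m = 3.0 kg, h = 11.0 m
PE = mgh = (3.0)(5.8)(11.0) = 191.4 J = 0.1914 kJ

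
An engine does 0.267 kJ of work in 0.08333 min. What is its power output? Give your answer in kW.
Convert to SI: W = 267.0 J, t = 4.9998 s
P = W/t = 267.0/4.9998 = 53.4021 W = 0.0534 kW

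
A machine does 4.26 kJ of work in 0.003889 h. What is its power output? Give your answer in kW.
Convert to SI: W = 4260.0 J, t = 14.0004 s
P = W/t = 4260.0/14.0004 = 304.277 W = 0.3043 kW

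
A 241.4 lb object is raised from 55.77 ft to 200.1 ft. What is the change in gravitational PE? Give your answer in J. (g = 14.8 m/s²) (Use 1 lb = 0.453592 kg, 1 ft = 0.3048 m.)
Convert to SI: m = 109.497 kg, Δh = 43.9918 m
ΔPE = mgΔh = (109.497)(14.8)(43.9918) = 71290 J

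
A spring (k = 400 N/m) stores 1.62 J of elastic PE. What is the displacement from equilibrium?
x = √(2·PE/k) = √(2·1.62/400) = 0.09 m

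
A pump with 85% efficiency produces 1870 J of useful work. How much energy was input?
W_in = W_out/η = 1870/0.85 = 2200 J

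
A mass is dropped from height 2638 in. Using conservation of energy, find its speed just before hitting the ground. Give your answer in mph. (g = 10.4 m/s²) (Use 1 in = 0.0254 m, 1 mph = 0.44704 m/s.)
Convert to SI: h = 67.0052 m
mgh = ½mv² ⇒ v = √(2gh) = √(2·10.4·67.0052) = 37.3324 m/s = 83.51 mph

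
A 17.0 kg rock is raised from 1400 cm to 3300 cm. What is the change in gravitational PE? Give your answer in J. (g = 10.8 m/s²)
Convert to SI: m = 17.0 kg, Δh = 19.0 m
ΔPE = mgΔh = (17.0)(10.8)(19.0) = 3488 J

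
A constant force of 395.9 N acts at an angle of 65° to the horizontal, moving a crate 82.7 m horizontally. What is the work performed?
W = F·d·cosθ = (395.9)(82.7)cos(65°) = 13840 J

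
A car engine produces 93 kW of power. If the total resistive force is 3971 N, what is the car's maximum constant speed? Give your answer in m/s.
P = Fv ⇒ v = P/F = 93000 W/3971.0 N = 23.42 m/s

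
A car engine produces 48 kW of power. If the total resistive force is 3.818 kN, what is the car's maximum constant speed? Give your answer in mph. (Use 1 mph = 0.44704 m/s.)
Convert to SI: F = 3818.0 N
P = Fv ⇒ v = P/F = 48000 W/3818.0 N = 12.572 m/s = 28.12 mph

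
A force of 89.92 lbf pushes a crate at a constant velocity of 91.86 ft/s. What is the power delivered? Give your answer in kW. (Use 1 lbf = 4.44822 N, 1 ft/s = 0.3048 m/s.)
Convert to SI: F = 399.984 N, v = 27.9989 m/s
P = Fv = (399.984)(27.9989) = 11199.1 W = 11.2 kW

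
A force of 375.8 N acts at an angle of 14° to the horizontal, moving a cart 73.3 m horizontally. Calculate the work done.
W = F·d·cosθ = (375.8)(73.3)cos(14°) = 26730 J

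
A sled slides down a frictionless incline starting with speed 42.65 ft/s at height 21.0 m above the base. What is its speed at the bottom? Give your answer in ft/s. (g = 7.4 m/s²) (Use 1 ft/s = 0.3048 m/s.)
Convert to SI: v₀ = 12.9997 m/s, h = 21.0 m
½mv₀² + mgh = ½mv² ⇒ v = √(v₀² + 2gh) = √(12.9997² + 2·7.4·21.0) = 21.9042 m/s = 71.86 ft/s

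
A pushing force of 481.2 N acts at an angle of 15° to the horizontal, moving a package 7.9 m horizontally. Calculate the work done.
W = F·d·cosθ = (481.2)(7.9)cos(15°) = 3672 J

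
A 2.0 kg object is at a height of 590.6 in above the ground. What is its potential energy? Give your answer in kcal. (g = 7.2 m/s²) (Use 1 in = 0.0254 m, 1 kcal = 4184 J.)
Convert to SI: m = 2.0 kg, h = 15.0012 m
PE = mgh = (2.0)(7.2)(15.0012) = 216.018 J = 0.05163 kcal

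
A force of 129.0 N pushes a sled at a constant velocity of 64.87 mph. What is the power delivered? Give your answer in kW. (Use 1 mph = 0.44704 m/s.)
Convert to SI: F = 129.0 N, v = 28.9995 m/s
P = Fv = (129.0)(28.9995) = 3740.93 W = 3.741 kW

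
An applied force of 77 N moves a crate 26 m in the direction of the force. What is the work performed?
W = F·d = (77)(26) = 2002 J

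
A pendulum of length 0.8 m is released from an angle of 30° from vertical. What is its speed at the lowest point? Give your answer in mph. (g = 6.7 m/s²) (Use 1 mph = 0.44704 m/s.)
h = L(1 − cosθ) = 0.8(1 − cos30°) = 0.10718 m
v = √(2gh) = √(2·6.7·0.10718) = 1.19842 m/s = 2.681 mph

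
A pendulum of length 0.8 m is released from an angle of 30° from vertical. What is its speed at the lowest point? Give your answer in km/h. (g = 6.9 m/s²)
h = L(1 − cosθ) = 0.8(1 − cos30°) = 0.10718 m
v = √(2gh) = √(2·6.9·0.10718) = 1.21617 m/s = 4.378 km/h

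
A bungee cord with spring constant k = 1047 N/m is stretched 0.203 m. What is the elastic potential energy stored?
PE = ½kx² = ½(1047)(0.203)² = 21.57 J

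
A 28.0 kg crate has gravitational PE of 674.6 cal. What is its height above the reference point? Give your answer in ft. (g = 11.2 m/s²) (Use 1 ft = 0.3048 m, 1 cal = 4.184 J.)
Convert to SI: m = 28.0 kg, PE = 2822.53 J
h = PE/(mg) = 2822.53/(28.0·11.2) = 9.0004 m = 29.53 ft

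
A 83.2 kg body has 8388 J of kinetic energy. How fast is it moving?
v = √(2·KE/m) = √(2·8388/83.2) = 14.2 m/s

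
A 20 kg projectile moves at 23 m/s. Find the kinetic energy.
KE = ½mv² = ½(20)(23)² = 5290.0 J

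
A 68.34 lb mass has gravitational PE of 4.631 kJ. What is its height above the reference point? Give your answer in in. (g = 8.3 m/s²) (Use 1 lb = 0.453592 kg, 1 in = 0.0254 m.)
Convert to SI: m = 30.9985 kg, PE = 4631.0 J
h = PE/(mg) = 4631.0/(30.9985·8.3) = 17.9993 m = 708.6 in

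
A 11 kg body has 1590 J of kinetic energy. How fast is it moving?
v = √(2·KE/m) = √(2·1590/11) = 17.0 m/s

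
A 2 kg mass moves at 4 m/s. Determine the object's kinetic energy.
KE = ½mv² = ½(2)(4)² = 16.0 J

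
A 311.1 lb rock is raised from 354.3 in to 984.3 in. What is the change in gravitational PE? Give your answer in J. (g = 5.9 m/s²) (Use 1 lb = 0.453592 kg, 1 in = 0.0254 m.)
Convert to SI: m = 141.112 kg, Δh = 16.002 m
ΔPE = mgΔh = (141.112)(5.9)(16.002) = 13320 J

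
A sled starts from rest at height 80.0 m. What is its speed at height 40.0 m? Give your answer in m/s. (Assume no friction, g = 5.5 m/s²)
mgh₁ = mgh₂ + ½mv² ⇒ v = √(2g(h₁−h₂)) = √(2·5.5·40.0) = 20.98 m/s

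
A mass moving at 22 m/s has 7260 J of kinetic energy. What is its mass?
m = 2·KE/v² = 2·7260/(22)² = 30.0 kg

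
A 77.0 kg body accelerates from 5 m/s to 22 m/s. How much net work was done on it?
W = ΔKE = ½m(v₂² − v₁²) = ½(77.0)(22² − 5²) = 17671.5 J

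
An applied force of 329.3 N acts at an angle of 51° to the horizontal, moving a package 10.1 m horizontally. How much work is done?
W = F·d·cosθ = (329.3)(10.1)cos(51°) = 2093 J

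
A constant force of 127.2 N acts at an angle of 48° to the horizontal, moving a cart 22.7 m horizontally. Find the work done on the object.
W = F·d·cosθ = (127.2)(22.7)cos(48°) = 1932 J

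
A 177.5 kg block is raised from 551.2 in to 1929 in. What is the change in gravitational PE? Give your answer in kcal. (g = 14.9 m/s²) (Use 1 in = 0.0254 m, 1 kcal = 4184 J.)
Convert to SI: m = 177.5 kg, Δh = 34.9961 m
ΔPE = mgΔh = (177.5)(14.9)(34.9961) = 92556.0 J = 22.12 kcal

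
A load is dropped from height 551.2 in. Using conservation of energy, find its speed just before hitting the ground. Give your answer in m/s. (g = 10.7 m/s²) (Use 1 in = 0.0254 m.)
Convert to SI: h = 14.0005 m
mgh = ½mv² ⇒ v = √(2gh) = √(2·10.7·14.0005) = 17.31 m/s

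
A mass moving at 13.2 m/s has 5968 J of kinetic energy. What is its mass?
m = 2·KE/v² = 2·5968/(13.2)² = 68.5 kg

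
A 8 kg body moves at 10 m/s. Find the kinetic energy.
KE = ½mv² = ½(8)(10)² = 400.0 J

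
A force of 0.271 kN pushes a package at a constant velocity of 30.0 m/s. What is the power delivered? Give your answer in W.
Convert to SI: F = 271.0 N, v = 30.0 m/s
P = Fv = (271.0)(30.0) = 8130 W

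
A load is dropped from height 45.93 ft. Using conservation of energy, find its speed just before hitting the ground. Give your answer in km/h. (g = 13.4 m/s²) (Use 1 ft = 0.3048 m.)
Convert to SI: h = 13.9995 m
mgh = ½mv² ⇒ v = √(2gh) = √(2·13.4·13.9995) = 19.3697 m/s = 69.73 km/h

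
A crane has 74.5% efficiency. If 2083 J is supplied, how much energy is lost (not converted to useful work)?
W_lost = W_in(1 − η) = 2083·(1 − 0.745) = 531.2 J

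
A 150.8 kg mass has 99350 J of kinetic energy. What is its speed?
v = √(2·KE/m) = √(2·99350/150.8) = 36.3 m/s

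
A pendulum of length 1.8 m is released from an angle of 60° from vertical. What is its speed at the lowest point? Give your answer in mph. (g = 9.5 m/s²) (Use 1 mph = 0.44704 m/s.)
h = L(1 − cosθ) = 1.8(1 − cos60°) = 0.9 m
v = √(2gh) = √(2·9.5·0.9) = 4.13521 m/s = 9.25 mph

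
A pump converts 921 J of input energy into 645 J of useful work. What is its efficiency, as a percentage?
η = W_out/W_in = 645/921 = 70.03%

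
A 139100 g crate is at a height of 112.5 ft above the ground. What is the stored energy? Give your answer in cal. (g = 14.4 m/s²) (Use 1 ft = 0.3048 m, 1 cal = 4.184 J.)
Convert to SI: m = 139.1 kg, h = 34.29 m
PE = mgh = (139.1)(14.4)(34.29) = 68684.2 J = 16420 cal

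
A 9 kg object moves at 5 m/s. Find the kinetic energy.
KE = ½mv² = ½(9)(5)² = 112.5 J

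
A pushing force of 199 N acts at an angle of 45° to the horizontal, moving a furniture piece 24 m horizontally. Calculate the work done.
W = F·d·cosθ = (199)(24)cos(45°) = 3377 J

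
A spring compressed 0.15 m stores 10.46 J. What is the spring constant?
k = 2·PE/x² = 2·10.46/(0.15)² = 929.8 N/m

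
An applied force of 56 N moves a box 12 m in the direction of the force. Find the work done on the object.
W = F·d = (56)(12) = 672.0 J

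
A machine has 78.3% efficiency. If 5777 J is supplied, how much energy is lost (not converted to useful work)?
W_lost = W_in(1 − η) = 5777·(1 − 0.783) = 1254 J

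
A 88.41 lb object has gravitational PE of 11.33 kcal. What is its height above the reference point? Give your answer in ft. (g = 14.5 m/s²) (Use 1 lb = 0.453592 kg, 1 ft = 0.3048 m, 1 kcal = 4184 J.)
Convert to SI: m = 40.1021 kg, PE = 47404.7 J
h = PE/(mg) = 47404.7/(40.1021·14.5) = 81.5242 m = 267.5 ft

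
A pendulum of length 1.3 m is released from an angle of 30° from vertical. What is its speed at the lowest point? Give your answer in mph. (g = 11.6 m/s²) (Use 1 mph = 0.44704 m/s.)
h = L(1 − cosθ) = 1.3(1 − cos30°) = 0.174167 m
v = √(2gh) = √(2·11.6·0.174167) = 2.01014 m/s = 4.497 mph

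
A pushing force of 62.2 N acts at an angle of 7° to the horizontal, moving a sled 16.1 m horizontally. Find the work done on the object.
W = F·d·cosθ = (62.2)(16.1)cos(7°) = 994.0 J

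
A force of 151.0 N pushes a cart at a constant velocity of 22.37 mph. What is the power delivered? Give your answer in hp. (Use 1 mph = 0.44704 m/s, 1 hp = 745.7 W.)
Convert to SI: F = 151.0 N, v = 10.0003 m/s
P = Fv = (151.0)(10.0003) = 1510.04 W = 2.025 hp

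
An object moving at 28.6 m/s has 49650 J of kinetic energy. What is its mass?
m = 2·KE/v² = 2·49650/(28.6)² = 121.4 kg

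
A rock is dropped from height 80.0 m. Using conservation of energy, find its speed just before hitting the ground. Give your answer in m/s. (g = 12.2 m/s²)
mgh = ½mv² ⇒ v = √(2gh) = √(2·12.2·80.0) = 44.18 m/s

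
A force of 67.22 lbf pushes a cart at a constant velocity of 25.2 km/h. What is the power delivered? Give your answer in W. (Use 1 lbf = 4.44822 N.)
Convert to SI: F = 299.009 N, v = 7.0 m/s
P = Fv = (299.009)(7.0) = 2093 W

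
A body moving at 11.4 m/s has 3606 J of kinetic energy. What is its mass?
m = 2·KE/v² = 2·3606/(11.4)² = 55.49 kg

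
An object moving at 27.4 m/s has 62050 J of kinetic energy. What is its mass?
m = 2·KE/v² = 2·62050/(27.4)² = 165.3 kg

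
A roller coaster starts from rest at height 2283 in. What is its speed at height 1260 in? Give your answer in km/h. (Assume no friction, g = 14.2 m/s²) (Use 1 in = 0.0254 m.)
Convert to SI: h₁−h₂ = 25.9842 m
mgh₁ = mgh₂ + ½mv² ⇒ v = √(2g(h₁−h₂)) = √(2·14.2·25.9842) = 27.16526 m/s = 97.79 km/h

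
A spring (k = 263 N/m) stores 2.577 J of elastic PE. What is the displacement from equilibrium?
x = √(2·PE/k) = √(2·2.577/263) = 0.14 m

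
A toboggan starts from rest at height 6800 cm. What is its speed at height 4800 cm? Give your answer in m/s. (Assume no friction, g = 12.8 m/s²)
Convert to SI: h₁−h₂ = 20.0 m
mgh₁ = mgh₂ + ½mv² ⇒ v = √(2g(h₁−h₂)) = √(2·12.8·20.0) = 22.63 m/s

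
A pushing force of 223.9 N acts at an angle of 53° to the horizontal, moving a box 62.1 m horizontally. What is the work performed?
W = F·d·cosθ = (223.9)(62.1)cos(53°) = 8368 J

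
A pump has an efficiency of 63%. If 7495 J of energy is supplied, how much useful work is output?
W_out = η·W_in = 0.63·7495 = 4721.85 J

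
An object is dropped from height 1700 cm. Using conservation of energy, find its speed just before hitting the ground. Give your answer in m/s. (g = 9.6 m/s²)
Convert to SI: h = 17.0 m
mgh = ½mv² ⇒ v = √(2gh) = √(2·9.6·17.0) = 18.07 m/s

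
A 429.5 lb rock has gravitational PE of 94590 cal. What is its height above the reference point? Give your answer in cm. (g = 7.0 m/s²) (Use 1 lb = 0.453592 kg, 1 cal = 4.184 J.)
Convert to SI: m = 194.818 kg, PE = 395765 J
h = PE/(mg) = 395765/(194.818·7.0) = 290.209 m = 29020 cm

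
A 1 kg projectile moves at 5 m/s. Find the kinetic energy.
KE = ½mv² = ½(1)(5)² = 12.5 J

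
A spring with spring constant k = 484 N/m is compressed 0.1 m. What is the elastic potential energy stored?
PE = ½kx² = ½(484)(0.1)² = 2.42 J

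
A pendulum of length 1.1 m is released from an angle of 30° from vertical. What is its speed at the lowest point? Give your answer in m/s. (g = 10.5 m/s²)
h = L(1 − cosθ) = 1.1(1 − cos30°) = 0.147372 m
v = √(2gh) = √(2·10.5·0.147372) = 1.759 m/s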